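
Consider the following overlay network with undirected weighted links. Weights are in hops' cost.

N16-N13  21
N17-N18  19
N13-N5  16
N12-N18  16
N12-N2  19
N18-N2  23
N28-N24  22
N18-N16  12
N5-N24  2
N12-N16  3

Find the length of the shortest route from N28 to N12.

64 hops' cost

Shortest distances from N28:
N28: 0
N24: 22  (via N28)
N5: 24  (via N24)
N13: 40  (via N5)
N16: 61  (via N13)
N12: 64  (via N16)
Shortest route: N28–N24–N5–N13–N16–N12 = 64 hops' cost.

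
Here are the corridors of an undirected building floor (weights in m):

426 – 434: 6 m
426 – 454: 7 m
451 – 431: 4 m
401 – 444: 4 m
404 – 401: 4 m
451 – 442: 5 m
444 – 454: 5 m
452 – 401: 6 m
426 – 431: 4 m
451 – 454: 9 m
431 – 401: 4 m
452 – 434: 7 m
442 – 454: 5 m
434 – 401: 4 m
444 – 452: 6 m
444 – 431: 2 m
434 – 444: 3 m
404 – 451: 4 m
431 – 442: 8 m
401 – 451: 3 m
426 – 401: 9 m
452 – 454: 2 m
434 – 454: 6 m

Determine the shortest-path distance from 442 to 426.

12 m

Compare a few routes:
442 - 451 - 401 - 431 - 426: 5+3+4+4 = 16
442 - 454 - 426: 5+7 = 12
442 - 451 - 431 - 426: 5+4+4 = 13
The minimum is 12 m via 442 - 454 - 426.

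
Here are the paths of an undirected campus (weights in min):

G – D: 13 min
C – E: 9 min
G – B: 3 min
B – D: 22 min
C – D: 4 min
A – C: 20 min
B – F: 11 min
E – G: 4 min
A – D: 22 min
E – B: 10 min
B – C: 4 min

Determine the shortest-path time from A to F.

Shortest distances from A:
A: 0
C: 20  (via A)
D: 22  (via A)
B: 24  (via C)
G: 27  (via B)
E: 29  (via C)
F: 35  (via B)
Shortest route: A–C–B–F = 35 min.

35 min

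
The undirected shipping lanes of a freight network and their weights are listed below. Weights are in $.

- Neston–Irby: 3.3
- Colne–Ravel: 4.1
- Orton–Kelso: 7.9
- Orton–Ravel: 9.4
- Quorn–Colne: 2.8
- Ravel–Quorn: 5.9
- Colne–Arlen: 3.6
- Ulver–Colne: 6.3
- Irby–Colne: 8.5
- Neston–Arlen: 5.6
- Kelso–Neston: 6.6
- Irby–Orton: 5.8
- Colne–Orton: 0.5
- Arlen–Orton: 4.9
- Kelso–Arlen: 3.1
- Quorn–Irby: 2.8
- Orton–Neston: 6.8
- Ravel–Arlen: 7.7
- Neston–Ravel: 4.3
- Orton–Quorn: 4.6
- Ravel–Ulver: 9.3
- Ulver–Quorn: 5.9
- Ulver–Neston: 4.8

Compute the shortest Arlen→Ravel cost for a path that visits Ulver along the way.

$19

Shortest Arlen→Ulver: Arlen → Colne → Ulver = 9.9
Best Ulver to Ravel: Ulver → Neston → Ravel costing 9.1
Total via Ulver: 9.9 + 9.1 = $19.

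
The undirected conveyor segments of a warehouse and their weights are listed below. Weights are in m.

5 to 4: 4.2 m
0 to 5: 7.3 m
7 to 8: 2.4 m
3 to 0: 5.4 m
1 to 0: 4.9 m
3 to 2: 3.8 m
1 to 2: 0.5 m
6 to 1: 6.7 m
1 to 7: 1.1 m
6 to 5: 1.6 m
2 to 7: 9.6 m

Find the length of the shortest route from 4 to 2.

Settle nodes by increasing distance from 4:
4: 0
5: 4.2  (via 4)
6: 5.8  (via 5)
0: 11.5  (via 5)
1: 12.5  (via 6)
2: 13  (via 1)
Shortest route: 4–5–6–1–2 = 13 m.

13 m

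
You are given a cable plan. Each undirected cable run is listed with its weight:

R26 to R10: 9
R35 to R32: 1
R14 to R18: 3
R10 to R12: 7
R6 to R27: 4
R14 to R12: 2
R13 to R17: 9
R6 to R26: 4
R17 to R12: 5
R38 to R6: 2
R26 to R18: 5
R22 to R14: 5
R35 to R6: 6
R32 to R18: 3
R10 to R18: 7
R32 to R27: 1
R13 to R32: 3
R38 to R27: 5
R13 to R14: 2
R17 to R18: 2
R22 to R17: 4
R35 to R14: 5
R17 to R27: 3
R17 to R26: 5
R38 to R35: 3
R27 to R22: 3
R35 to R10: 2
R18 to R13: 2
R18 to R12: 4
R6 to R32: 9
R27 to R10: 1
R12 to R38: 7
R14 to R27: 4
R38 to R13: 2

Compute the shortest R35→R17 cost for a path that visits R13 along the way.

8

Best R35 to R13: R35 → R32 → R13 costing 4
Shortest R13→R17: R13 → R18 → R17 = 4
Total via R13: 4 + 4 = 8.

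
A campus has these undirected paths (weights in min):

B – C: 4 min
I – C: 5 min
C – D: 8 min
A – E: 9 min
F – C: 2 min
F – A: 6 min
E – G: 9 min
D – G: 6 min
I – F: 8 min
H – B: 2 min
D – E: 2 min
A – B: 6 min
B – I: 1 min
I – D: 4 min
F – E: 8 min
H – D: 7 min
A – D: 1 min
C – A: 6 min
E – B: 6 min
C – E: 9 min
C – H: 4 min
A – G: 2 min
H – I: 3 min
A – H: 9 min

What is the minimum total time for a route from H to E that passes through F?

Best H to F: H–C–F costing 6
Shortest F→E: F–E = 8
Total via F: 6 + 8 = 14 min.

14 min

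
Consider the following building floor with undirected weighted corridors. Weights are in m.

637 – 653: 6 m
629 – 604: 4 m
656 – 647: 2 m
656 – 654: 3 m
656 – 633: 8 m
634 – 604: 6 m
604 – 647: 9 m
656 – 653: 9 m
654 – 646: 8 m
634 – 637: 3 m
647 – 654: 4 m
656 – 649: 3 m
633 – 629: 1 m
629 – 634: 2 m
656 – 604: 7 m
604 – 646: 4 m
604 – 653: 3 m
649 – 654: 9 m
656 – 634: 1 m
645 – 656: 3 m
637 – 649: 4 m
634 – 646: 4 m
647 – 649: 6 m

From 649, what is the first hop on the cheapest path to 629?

656

Compare a few routes:
649 → 637 → 634 → 629: 4+3+2 = 9
649 → 656 → 634 → 629: 3+1+2 = 6
The minimum is 6 m via 649 → 656 → 634 → 629.
So from 649 the first move is to 656.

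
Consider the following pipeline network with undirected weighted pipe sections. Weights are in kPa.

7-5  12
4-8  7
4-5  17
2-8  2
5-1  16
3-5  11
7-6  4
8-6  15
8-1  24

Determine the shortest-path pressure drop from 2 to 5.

Enumerating some paths:
2–8–6–7–5: 2+15+4+12 = 33
2–8–4–5: 2+7+17 = 26
The minimum is 26 kPa via 2–8–4–5.

26 kPa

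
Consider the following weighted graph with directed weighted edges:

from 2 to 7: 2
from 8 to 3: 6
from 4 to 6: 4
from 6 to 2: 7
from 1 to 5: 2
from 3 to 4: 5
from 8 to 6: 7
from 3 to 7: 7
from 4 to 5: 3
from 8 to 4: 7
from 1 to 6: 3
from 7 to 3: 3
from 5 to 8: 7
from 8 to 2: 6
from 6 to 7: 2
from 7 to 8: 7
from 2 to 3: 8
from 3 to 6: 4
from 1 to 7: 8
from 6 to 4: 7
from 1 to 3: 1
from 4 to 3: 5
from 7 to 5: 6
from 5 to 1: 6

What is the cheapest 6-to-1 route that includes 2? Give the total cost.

21

Shortest 6→2: 6 → 2 = 7
Best 2 to 1: 2 → 7 → 5 → 1 costing 14
Total via 2: 7 + 14 = 21.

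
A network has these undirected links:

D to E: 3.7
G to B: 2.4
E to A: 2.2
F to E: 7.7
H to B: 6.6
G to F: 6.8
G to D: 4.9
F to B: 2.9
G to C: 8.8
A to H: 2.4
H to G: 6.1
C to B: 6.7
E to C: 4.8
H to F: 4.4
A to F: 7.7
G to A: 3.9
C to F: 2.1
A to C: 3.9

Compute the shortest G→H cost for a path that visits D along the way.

Shortest G→D: G → D = 4.9
Shortest D→H: D → E → A → H = 8.3
Total via D: 4.9 + 8.3 = 13.2.

13.2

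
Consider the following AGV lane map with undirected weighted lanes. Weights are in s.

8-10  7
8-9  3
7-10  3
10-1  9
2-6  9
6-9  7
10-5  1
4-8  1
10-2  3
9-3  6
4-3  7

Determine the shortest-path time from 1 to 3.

24 s

Compare a few routes:
1 - 10 - 2 - 6 - 9 - 3: 9+3+9+7+6 = 34
1 - 10 - 2 - 6 - 9 - 8 - 4 - 3: 9+3+9+7+3+1+7 = 39
1 - 10 - 8 - 4 - 3: 9+7+1+7 = 24
1 - 10 - 8 - 9 - 3: 9+7+3+6 = 25
The minimum is 24 s via 1 - 10 - 8 - 4 - 3.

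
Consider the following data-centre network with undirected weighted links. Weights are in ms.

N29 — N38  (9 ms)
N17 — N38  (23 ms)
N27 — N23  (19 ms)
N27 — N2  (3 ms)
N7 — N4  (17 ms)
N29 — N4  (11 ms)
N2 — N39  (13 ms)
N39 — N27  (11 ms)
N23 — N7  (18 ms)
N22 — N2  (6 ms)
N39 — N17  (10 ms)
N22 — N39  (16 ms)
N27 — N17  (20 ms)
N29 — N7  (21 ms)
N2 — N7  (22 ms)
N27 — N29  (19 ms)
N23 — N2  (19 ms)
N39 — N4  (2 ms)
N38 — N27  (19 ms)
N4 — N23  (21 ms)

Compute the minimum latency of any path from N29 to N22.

28 ms

Settle nodes by increasing distance from N29:
N29: 0
N38: 9  (via N29)
N4: 11  (via N29)
N39: 13  (via N4)
N27: 19  (via N29)
N7: 21  (via N29)
N2: 22  (via N27)
N17: 23  (via N39)
N22: 28  (via N2)
Shortest route: N29–N27–N2–N22 = 28 ms.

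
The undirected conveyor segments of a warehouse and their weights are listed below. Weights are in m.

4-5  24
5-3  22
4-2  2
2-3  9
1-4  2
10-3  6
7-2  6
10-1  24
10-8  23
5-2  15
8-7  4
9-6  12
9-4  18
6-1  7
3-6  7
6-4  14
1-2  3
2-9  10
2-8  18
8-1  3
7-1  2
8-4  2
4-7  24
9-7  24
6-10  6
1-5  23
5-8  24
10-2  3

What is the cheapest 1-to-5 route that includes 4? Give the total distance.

19 m

Shortest 1→4: 1 → 4 = 2
Best 4 to 5: 4 → 2 → 5 costing 17
Total via 4: 2 + 17 = 19 m.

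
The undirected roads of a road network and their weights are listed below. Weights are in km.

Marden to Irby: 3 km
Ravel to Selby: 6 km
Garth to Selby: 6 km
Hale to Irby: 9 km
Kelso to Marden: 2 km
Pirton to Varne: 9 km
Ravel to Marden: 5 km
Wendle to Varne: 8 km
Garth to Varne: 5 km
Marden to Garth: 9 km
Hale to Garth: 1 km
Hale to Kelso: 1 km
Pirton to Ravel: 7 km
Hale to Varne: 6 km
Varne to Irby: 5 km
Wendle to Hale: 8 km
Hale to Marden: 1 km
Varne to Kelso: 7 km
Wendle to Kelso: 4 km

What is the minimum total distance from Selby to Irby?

11 km

Shortest distances from Selby:
Selby: 0
Garth: 6  (via Selby)
Ravel: 6  (via Selby)
Hale: 7  (via Garth)
Marden: 8  (via Hale)
Kelso: 8  (via Hale)
Irby: 11  (via Marden)
Shortest route: Selby → Garth → Hale → Marden → Irby = 11 km.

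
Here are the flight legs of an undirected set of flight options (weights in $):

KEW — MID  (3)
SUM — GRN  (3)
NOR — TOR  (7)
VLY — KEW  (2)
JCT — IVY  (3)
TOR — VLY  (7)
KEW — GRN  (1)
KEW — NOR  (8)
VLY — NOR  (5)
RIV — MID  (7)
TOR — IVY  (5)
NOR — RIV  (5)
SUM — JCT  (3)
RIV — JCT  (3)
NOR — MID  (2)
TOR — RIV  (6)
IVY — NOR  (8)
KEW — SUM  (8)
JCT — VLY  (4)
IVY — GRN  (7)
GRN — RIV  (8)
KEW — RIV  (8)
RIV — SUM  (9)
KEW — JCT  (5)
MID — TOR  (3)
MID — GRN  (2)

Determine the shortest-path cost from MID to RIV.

Compare a few routes:
MID - GRN - RIV: 2+8 = 10
MID - TOR - RIV: 3+6 = 9
MID - RIV: 7 = 7
MID - KEW - RIV: 3+8 = 11
Cheapest is MID - RIV at $7.

$7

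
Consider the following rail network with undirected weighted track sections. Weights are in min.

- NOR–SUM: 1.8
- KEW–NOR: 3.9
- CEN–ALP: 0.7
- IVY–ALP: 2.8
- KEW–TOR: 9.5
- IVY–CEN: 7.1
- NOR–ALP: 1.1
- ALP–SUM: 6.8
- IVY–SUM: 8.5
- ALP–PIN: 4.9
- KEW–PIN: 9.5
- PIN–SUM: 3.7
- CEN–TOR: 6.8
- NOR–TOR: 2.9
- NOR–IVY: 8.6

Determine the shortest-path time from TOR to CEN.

Running Dijkstra from TOR:
TOR: 0
NOR: 2.9  (via TOR)
ALP: 4  (via NOR)
SUM: 4.7  (via NOR)
CEN: 4.7  (via ALP)
Shortest route: TOR–NOR–ALP–CEN = 4.7 min.

4.7 min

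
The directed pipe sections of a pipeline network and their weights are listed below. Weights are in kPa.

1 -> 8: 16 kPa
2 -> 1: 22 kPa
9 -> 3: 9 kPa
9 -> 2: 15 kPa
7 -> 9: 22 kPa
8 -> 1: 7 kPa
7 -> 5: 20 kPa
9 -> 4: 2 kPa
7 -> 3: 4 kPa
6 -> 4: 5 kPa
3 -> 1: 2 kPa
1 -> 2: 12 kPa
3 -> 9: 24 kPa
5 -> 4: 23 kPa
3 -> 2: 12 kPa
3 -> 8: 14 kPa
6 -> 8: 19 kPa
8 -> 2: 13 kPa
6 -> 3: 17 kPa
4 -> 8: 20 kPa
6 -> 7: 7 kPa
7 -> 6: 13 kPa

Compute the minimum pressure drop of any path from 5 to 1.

50 kPa

Enumerating some paths:
5–4–8–1: 23+20+7 = 50
5–4–8–2–1: 23+20+13+22 = 78
The minimum is 50 kPa via 5–4–8–1.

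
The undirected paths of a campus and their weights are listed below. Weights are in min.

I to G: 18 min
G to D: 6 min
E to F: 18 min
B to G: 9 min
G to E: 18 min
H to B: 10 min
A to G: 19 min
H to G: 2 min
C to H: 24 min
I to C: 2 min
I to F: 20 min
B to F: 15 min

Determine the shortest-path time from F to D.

Settle nodes by increasing distance from F:
F: 0
B: 15  (via F)
E: 18  (via F)
I: 20  (via F)
C: 22  (via I)
G: 24  (via B)
H: 25  (via B)
D: 30  (via G)
Shortest route: F → B → G → D = 30 min.

30 min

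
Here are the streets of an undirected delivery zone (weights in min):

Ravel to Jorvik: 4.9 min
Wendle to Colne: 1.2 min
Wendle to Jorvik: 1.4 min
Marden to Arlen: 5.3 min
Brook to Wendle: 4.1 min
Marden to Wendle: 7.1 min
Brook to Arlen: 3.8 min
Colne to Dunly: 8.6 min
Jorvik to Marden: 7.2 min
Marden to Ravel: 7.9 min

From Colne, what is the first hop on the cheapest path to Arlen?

Candidate routes:
Colne - Wendle - Marden - Arlen: 1.2+7.1+5.3 = 13.6
Colne - Wendle - Jorvik - Marden - Arlen: 1.2+1.4+7.2+5.3 = 15.1
Colne - Wendle - Jorvik - Ravel - Marden - Arlen: 1.2+1.4+4.9+7.9+5.3 = 20.7
Colne - Wendle - Brook - Arlen: 1.2+4.1+3.8 = 9.1
Cheapest is Colne - Wendle - Brook - Arlen at 9.1 min.
So from Colne the first move is to Wendle.

Wendle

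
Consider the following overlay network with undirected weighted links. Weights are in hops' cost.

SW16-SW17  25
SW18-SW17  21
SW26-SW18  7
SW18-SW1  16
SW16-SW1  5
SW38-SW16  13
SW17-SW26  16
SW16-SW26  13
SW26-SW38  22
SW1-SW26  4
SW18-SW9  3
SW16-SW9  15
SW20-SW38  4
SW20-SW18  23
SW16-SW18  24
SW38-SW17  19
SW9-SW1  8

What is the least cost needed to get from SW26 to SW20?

26 hops' cost

Compare a few routes:
SW26 - SW38 - SW20: 22+4 = 26
SW26 - SW18 - SW20: 7+23 = 30
Cheapest is SW26 - SW38 - SW20 at 26 hops' cost.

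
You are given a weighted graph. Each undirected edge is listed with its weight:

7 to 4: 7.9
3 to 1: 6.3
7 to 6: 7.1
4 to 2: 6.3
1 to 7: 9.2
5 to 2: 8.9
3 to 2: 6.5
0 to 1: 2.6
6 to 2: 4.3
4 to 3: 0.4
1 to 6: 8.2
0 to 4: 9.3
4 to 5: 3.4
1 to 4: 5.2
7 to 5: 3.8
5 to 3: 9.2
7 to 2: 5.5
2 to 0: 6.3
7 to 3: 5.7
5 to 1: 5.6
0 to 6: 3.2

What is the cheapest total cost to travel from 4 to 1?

Settle nodes by increasing distance from 4:
4: 0
3: 0.4  (via 4)
5: 3.4  (via 4)
1: 5.2  (via 4)
Shortest route: 4–1 = 5.2.

5.2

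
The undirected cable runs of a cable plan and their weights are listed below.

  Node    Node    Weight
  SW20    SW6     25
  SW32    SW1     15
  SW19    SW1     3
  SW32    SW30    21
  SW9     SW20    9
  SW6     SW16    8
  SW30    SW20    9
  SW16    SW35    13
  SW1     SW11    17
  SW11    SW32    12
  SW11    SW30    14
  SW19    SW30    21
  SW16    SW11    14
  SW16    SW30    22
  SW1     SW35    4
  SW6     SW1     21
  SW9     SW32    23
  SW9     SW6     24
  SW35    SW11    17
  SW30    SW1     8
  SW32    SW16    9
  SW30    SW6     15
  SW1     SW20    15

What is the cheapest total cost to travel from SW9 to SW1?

Enumerating some paths:
SW9 - SW20 - SW1: 9+15 = 24
SW9 - SW32 - SW1: 23+15 = 38
SW9 - SW20 - SW30 - SW19 - SW1: 9+9+21+3 = 42
SW9 - SW20 - SW30 - SW1: 9+9+8 = 26
Cheapest is SW9 - SW20 - SW1 at 24.

24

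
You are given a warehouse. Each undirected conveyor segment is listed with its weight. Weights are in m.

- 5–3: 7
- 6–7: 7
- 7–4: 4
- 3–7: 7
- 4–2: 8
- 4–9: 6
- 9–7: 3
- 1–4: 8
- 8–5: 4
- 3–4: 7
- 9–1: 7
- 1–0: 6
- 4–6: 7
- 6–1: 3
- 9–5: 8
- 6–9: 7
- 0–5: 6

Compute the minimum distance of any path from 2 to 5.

Candidate routes:
2 - 4 - 7 - 9 - 5: 8+4+3+8 = 23
2 - 4 - 9 - 5: 8+6+8 = 22
The minimum is 22 m via 2 - 4 - 9 - 5.

22 m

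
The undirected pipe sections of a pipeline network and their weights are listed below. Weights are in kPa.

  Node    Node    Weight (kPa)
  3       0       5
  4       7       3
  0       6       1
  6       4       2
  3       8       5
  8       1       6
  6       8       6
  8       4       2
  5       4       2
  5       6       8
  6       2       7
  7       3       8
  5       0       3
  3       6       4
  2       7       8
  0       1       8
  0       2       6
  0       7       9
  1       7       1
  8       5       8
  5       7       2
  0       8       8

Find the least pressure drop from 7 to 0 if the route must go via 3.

Shortest 7→3: 7–3 = 8
Shortest 3→0: 3–0 = 5
Total via 3: 8 + 5 = 13 kPa.

13 kPa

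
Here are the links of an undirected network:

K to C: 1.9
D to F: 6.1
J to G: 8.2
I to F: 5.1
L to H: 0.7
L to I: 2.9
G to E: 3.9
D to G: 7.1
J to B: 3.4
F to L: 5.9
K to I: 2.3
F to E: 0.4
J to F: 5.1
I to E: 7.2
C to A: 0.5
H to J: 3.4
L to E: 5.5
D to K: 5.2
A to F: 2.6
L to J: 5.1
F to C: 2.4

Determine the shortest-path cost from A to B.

Compare a few routes:
A → C → K → I → L → H → J → B: 0.5+1.9+2.3+2.9+0.7+3.4+3.4 = 15.1
A → C → F → J → B: 0.5+2.4+5.1+3.4 = 11.4
A → F → J → B: 2.6+5.1+3.4 = 11.1
Cheapest is A → F → J → B at 11.1.

11.1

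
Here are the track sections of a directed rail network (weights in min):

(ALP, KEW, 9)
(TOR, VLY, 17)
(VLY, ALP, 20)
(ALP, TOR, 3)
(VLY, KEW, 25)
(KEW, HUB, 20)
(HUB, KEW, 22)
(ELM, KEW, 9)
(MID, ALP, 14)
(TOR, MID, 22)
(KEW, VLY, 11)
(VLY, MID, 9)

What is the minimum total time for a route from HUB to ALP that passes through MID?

56 min

Best HUB to MID: HUB → KEW → VLY → MID costing 42
Shortest MID→ALP: MID → ALP = 14
Total via MID: 42 + 14 = 56 min.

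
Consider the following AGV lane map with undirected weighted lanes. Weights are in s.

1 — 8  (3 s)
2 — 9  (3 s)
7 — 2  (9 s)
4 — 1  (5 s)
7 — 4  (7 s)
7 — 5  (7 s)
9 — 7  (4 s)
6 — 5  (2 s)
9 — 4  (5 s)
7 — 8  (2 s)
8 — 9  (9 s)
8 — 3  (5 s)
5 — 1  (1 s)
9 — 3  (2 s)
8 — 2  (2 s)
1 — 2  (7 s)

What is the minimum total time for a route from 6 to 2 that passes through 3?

Best 6 to 3: 6 → 5 → 1 → 8 → 3 costing 11
Best 3 to 2: 3 → 9 → 2 costing 5
Total via 3: 11 + 5 = 16 s.

16 s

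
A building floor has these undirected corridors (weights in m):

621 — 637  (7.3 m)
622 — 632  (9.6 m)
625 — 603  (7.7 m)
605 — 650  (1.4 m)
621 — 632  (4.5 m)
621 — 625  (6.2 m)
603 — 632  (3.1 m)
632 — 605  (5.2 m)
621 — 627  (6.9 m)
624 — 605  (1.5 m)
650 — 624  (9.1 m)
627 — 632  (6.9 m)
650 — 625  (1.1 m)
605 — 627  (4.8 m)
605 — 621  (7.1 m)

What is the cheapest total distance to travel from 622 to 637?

21.4 m

Running Dijkstra from 622:
622: 0
632: 9.6  (via 622)
603: 12.7  (via 632)
621: 14.1  (via 632)
605: 14.8  (via 632)
650: 16.2  (via 605)
624: 16.3  (via 605)
627: 16.5  (via 632)
625: 17.3  (via 650)
637: 21.4  (via 621)
Shortest route: 622 → 632 → 621 → 637 = 21.4 m.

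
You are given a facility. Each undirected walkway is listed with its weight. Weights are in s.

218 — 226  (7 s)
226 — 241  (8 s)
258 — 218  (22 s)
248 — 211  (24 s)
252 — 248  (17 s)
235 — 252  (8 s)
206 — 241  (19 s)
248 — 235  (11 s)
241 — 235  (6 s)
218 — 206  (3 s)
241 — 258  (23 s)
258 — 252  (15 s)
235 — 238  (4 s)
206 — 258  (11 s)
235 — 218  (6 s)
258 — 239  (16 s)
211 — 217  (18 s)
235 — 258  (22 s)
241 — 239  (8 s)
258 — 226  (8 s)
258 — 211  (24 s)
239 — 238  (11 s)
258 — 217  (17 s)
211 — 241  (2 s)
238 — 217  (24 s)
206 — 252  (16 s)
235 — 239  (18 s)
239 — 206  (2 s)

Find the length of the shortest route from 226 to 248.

Candidate routes:
226 - 218 - 235 - 248: 7+6+11 = 24
226 - 241 - 235 - 248: 8+6+11 = 25
The minimum is 24 s via 226 - 218 - 235 - 248.

24 s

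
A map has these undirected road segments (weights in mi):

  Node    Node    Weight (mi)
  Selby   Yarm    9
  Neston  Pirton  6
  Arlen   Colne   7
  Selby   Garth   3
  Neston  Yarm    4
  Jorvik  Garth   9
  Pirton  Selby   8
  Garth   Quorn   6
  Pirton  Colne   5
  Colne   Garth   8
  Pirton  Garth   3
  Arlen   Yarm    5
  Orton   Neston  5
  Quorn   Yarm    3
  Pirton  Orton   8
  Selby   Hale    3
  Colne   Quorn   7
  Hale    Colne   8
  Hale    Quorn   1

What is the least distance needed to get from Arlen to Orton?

14 mi

Running Dijkstra from Arlen:
Arlen: 0
Yarm: 5  (via Arlen)
Colne: 7  (via Arlen)
Quorn: 8  (via Yarm)
Neston: 9  (via Yarm)
Hale: 9  (via Quorn)
Pirton: 12  (via Colne)
Selby: 12  (via Hale)
Orton: 14  (via Neston)
Shortest route: Arlen → Yarm → Neston → Orton = 14 mi.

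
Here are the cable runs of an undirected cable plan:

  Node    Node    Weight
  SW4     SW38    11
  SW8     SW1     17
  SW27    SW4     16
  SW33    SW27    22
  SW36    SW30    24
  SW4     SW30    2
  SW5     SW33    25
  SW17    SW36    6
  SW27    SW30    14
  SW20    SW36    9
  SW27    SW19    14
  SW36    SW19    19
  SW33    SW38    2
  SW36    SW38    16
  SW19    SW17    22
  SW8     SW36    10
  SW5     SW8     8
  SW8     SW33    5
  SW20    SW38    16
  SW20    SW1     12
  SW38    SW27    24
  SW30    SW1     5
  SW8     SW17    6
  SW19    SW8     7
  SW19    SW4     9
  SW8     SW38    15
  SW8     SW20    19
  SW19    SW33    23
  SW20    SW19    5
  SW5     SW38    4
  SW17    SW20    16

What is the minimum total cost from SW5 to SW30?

17

Settle nodes by increasing distance from SW5:
SW5: 0
SW38: 4  (via SW5)
SW33: 6  (via SW38)
SW8: 8  (via SW5)
SW17: 14  (via SW8)
SW19: 15  (via SW8)
SW4: 15  (via SW38)
SW30: 17  (via SW4)
Shortest route: SW5 → SW38 → SW4 → SW30 = 17.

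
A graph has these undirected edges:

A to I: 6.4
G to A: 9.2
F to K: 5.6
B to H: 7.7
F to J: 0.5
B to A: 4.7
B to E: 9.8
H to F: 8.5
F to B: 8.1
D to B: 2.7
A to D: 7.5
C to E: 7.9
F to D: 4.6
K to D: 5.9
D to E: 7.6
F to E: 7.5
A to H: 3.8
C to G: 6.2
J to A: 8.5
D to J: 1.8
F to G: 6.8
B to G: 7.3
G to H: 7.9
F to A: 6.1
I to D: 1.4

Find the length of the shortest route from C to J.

Candidate routes:
C–E–D–J: 7.9+7.6+1.8 = 17.3
C–G–F–J: 6.2+6.8+0.5 = 13.5
C–E–F–J: 7.9+7.5+0.5 = 15.9
C–G–B–D–J: 6.2+7.3+2.7+1.8 = 18
Cheapest is C–G–F–J at 13.5.

13.5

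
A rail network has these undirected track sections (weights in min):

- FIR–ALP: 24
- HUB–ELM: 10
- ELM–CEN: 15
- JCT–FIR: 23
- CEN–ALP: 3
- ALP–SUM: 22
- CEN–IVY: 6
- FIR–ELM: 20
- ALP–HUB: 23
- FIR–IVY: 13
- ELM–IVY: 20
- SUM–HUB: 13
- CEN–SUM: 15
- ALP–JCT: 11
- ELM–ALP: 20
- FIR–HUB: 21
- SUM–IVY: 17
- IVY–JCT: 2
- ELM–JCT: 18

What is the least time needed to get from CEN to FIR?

19 min

Enumerating some paths:
CEN - ALP - JCT - IVY - FIR: 3+11+2+13 = 29
CEN - IVY - JCT - FIR: 6+2+23 = 31
CEN - ALP - FIR: 3+24 = 27
CEN - IVY - FIR: 6+13 = 19
Cheapest is CEN - IVY - FIR at 19 min.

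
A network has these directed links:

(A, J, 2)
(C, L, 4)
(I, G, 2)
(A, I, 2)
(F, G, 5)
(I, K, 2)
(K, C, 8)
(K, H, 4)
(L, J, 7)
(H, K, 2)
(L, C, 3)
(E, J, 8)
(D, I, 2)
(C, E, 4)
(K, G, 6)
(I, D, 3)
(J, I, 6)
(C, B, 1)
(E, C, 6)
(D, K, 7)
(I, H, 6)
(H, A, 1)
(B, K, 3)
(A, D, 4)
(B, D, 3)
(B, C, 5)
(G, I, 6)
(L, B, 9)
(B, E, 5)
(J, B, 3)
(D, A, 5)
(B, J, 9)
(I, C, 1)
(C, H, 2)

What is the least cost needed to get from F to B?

Shortest distances from F:
F: 0
G: 5  (via F)
I: 11  (via G)
C: 12  (via I)
B: 13  (via C)
Shortest route: F–G–I–C–B = 13.

13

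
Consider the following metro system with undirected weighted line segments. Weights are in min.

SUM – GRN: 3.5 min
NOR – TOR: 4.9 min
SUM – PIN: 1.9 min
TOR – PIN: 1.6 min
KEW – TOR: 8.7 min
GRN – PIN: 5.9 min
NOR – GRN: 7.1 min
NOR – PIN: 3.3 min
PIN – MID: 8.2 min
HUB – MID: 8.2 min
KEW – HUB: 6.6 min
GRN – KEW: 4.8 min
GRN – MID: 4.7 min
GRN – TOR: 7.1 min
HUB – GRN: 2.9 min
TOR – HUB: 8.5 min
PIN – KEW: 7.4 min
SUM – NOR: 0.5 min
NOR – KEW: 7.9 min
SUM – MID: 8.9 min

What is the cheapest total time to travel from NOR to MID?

Candidate routes:
NOR–SUM–GRN–MID: 0.5+3.5+4.7 = 8.7
NOR–SUM–MID: 0.5+8.9 = 9.4
The minimum is 8.7 min via NOR–SUM–GRN–MID.

8.7 min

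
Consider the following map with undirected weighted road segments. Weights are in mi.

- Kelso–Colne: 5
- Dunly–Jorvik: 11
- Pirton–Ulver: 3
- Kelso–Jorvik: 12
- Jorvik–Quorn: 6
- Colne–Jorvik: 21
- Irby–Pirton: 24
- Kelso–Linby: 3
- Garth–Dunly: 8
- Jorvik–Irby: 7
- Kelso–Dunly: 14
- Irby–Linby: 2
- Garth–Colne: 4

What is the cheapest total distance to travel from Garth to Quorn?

25 mi

Compare a few routes:
Garth → Colne → Kelso → Linby → Irby → Jorvik → Quorn: 4+5+3+2+7+6 = 27
Garth → Dunly → Jorvik → Quorn: 8+11+6 = 25
The minimum is 25 mi via Garth → Dunly → Jorvik → Quorn.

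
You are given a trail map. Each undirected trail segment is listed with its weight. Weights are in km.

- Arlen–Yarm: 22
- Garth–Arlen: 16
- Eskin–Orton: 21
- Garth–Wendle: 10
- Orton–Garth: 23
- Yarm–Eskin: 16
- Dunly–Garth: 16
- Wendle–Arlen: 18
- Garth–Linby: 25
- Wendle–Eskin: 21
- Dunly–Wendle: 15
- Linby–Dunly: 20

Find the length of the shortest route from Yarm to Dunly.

52 km

Enumerating some paths:
Yarm - Eskin - Wendle - Garth - Dunly: 16+21+10+16 = 63
Yarm - Arlen - Wendle - Dunly: 22+18+15 = 55
Yarm - Arlen - Garth - Dunly: 22+16+16 = 54
Yarm - Eskin - Wendle - Dunly: 16+21+15 = 52
Cheapest is Yarm - Eskin - Wendle - Dunly at 52 km.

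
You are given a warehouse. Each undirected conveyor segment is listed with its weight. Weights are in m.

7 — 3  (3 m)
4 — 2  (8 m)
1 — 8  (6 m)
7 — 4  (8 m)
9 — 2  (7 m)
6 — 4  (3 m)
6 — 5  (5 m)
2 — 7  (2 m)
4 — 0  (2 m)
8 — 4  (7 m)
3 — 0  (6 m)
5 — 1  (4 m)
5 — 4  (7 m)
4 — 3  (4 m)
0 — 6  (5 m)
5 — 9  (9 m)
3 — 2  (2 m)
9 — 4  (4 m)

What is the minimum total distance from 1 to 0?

13 m

Compare a few routes:
1 → 5 → 4 → 0: 4+7+2 = 13
1 → 5 → 6 → 0: 4+5+5 = 14
The minimum is 13 m via 1 → 5 → 4 → 0.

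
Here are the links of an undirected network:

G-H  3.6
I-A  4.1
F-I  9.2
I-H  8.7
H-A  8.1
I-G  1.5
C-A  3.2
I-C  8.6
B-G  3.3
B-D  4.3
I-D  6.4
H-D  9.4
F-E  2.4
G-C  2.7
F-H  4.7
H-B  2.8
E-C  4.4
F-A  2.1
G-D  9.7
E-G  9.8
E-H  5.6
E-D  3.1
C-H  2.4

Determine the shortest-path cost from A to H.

5.6

Candidate routes:
A - C - H: 3.2+2.4 = 5.6
A - H: 8.1 = 8.1
A - F - H: 2.1+4.7 = 6.8
A - I - G - H: 4.1+1.5+3.6 = 9.2
The minimum is 5.6 via A - C - H.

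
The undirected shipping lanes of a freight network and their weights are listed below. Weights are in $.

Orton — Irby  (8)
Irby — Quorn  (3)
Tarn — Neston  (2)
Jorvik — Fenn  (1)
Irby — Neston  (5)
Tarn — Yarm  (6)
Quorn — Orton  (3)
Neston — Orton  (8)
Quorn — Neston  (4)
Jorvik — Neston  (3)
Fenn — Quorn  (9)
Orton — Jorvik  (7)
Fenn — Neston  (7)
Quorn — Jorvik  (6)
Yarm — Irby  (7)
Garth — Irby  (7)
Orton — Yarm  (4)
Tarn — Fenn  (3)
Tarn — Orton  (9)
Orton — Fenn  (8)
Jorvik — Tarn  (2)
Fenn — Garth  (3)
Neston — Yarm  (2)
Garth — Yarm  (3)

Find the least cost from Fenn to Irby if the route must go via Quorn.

$10

Shortest Fenn→Quorn: Fenn–Jorvik–Quorn = 7
Shortest Quorn→Irby: Quorn–Irby = 3
Total via Quorn: 7 + 3 = $10.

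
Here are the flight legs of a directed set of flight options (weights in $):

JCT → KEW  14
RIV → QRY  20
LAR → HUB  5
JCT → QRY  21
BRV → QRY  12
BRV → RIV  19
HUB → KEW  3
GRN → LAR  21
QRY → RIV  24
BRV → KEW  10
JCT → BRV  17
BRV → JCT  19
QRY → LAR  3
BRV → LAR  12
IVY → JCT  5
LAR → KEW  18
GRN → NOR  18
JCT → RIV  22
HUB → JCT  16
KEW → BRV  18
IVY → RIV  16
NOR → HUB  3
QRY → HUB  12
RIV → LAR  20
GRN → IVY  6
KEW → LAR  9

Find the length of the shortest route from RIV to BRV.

$46

Shortest distances from RIV:
RIV: 0
QRY: 20  (via RIV)
LAR: 20  (via RIV)
HUB: 25  (via LAR)
KEW: 28  (via HUB)
JCT: 41  (via HUB)
BRV: 46  (via KEW)
Shortest route: RIV–LAR–HUB–KEW–BRV = $46.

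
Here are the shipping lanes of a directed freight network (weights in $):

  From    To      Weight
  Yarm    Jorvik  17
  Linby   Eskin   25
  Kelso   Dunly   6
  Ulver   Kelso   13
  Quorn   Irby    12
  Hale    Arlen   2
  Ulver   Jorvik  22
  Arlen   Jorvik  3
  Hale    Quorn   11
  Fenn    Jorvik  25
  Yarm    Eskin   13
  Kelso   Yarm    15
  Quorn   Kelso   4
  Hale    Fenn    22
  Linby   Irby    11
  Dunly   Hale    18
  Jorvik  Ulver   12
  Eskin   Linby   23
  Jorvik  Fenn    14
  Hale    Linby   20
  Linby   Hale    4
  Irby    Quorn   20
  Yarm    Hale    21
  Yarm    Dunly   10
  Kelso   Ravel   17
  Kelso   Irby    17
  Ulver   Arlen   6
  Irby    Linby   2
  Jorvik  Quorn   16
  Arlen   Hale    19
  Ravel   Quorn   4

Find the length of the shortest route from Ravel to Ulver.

Compare a few routes:
Ravel → Quorn → Kelso → Irby → Linby → Hale → Arlen → Jorvik → Ulver: 4+4+17+2+4+2+3+12 = 48
Ravel → Quorn → Irby → Linby → Hale → Arlen → Jorvik → Ulver: 4+12+2+4+2+3+12 = 39
Ravel → Quorn → Kelso → Yarm → Jorvik → Ulver: 4+4+15+17+12 = 52
Ravel → Quorn → Kelso → Dunly → Hale → Arlen → Jorvik → Ulver: 4+4+6+18+2+3+12 = 49
The minimum is $39 via Ravel → Quorn → Irby → Linby → Hale → Arlen → Jorvik → Ulver.

$39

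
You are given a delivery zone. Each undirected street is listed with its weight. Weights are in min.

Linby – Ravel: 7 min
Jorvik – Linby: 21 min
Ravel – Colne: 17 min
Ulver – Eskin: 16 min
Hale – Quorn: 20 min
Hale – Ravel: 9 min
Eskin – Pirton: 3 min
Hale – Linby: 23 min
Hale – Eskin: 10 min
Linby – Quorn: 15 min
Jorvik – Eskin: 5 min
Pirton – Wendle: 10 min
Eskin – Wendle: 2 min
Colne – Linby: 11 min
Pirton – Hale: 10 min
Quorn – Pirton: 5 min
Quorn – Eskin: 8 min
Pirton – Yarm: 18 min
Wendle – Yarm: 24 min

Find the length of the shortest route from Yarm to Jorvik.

26 min

Shortest distances from Yarm:
Yarm: 0
Pirton: 18  (via Yarm)
Eskin: 21  (via Pirton)
Wendle: 23  (via Eskin)
Quorn: 23  (via Pirton)
Jorvik: 26  (via Eskin)
Shortest route: Yarm–Pirton–Eskin–Jorvik = 26 min.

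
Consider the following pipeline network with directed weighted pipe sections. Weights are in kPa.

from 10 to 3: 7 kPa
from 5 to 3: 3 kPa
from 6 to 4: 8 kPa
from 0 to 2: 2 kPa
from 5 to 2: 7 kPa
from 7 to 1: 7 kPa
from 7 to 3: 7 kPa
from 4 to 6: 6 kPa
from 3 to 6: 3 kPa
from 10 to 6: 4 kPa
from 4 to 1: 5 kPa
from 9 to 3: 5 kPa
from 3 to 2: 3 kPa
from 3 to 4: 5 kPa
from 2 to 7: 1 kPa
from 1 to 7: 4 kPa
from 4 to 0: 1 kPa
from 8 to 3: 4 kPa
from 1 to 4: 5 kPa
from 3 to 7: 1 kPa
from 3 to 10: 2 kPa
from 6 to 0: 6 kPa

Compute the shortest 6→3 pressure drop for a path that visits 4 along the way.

19 kPa

Shortest 6→4: 6 → 4 = 8
Shortest 4→3: 4 → 0 → 2 → 7 → 3 = 11
Total via 4: 8 + 11 = 19 kPa.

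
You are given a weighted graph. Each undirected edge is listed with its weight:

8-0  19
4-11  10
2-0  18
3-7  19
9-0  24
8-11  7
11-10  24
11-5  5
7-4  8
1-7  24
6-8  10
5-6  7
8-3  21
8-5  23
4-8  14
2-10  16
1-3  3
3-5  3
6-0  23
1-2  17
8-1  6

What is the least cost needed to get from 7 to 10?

42

Enumerating some paths:
7 - 4 - 8 - 11 - 10: 8+14+7+24 = 53
7 - 4 - 11 - 10: 8+10+24 = 42
7 - 3 - 5 - 11 - 10: 19+3+5+24 = 51
Cheapest is 7 - 4 - 11 - 10 at 42.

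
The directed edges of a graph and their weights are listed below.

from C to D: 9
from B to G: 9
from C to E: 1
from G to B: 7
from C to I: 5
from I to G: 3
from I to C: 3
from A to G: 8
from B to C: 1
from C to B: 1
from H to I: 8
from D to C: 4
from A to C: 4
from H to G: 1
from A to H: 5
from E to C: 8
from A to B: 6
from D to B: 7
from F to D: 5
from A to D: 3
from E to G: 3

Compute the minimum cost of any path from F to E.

10

Compare a few routes:
F - D - C - E: 5+4+1 = 10
F - D - B - C - E: 5+7+1+1 = 14
The minimum is 10 via F - D - C - E.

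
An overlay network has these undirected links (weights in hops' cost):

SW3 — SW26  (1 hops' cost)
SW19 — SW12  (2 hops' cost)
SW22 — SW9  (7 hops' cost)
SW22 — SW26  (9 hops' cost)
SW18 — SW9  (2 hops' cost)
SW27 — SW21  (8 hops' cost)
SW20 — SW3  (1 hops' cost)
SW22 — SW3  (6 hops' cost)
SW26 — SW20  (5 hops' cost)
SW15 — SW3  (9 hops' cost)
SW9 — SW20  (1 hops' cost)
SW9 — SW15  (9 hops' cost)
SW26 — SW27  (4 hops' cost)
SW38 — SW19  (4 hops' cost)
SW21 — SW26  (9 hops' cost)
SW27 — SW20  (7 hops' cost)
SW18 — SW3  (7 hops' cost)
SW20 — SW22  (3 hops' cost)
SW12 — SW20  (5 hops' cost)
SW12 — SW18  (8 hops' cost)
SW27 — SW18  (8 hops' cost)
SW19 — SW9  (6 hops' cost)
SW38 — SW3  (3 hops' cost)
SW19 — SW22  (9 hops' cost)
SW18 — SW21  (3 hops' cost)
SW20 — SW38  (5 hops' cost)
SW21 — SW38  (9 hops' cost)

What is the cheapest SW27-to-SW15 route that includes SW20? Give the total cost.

Shortest SW27→SW20: SW27 → SW26 → SW3 → SW20 = 6
Shortest SW20→SW15: SW20 → SW9 → SW15 = 10
Total via SW20: 6 + 10 = 16 hops' cost.

16 hops' cost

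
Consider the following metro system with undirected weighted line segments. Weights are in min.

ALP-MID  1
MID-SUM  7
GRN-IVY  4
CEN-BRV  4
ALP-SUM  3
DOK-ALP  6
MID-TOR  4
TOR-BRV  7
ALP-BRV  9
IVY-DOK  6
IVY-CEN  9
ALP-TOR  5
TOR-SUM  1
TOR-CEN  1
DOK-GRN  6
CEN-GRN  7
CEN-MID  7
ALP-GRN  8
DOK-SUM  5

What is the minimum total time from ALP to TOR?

Candidate routes:
ALP → SUM → TOR: 3+1 = 4
ALP → TOR: 5 = 5
ALP → MID → TOR: 1+4 = 5
Cheapest is ALP → SUM → TOR at 4 min.

4 min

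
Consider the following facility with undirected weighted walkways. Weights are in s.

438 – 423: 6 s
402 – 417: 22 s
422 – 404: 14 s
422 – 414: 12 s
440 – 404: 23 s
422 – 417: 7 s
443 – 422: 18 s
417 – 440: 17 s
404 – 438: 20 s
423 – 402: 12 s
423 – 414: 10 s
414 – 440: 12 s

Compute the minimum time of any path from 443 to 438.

46 s

Enumerating some paths:
443 → 422 → 414 → 423 → 438: 18+12+10+6 = 46
443 → 422 → 404 → 438: 18+14+20 = 52
The minimum is 46 s via 443 → 422 → 414 → 423 → 438.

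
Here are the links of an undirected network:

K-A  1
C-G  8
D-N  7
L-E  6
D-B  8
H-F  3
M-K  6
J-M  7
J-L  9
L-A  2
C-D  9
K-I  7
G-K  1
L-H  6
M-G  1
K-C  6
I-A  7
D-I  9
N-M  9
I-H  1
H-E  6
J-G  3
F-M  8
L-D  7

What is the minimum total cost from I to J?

Shortest distances from I:
I: 0
H: 1  (via I)
F: 4  (via H)
A: 7  (via I)
E: 7  (via H)
K: 7  (via I)
L: 7  (via H)
G: 8  (via K)
D: 9  (via I)
M: 9  (via G)
J: 11  (via G)
Shortest route: I–K–G–J = 11.

11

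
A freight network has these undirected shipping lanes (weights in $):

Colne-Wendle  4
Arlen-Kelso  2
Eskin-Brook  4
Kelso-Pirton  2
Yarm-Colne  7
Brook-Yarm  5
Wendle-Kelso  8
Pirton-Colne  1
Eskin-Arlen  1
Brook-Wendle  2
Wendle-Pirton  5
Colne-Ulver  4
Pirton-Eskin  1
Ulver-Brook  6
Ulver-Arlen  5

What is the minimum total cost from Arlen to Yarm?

$10

Shortest distances from Arlen:
Arlen: 0
Eskin: 1  (via Arlen)
Pirton: 2  (via Eskin)
Kelso: 2  (via Arlen)
Colne: 3  (via Pirton)
Ulver: 5  (via Arlen)
Brook: 5  (via Eskin)
Wendle: 7  (via Pirton)
Yarm: 10  (via Colne)
Shortest route: Arlen–Eskin–Pirton–Colne–Yarm = $10.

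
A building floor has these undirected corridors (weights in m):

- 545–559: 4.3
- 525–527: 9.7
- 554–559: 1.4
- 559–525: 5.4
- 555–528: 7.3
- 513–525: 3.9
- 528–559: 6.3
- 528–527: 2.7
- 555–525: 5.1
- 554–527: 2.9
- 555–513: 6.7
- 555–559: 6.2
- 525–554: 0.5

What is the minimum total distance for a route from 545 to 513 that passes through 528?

Shortest 545→528: 545–559–528 = 10.6
Shortest 528→513: 528–527–554–525–513 = 10
Total via 528: 10.6 + 10 = 20.6 m.

20.6 m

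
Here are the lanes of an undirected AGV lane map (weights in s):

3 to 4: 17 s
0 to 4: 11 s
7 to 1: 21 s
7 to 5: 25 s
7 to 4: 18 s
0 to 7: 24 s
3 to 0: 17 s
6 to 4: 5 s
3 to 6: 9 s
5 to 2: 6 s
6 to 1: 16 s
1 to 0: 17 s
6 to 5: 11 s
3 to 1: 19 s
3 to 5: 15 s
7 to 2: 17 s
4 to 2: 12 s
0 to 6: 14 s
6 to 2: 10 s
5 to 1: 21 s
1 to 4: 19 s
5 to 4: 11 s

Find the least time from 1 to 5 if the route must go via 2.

Best 1 to 2: 1–6–2 costing 26
Shortest 2→5: 2–5 = 6
Total via 2: 26 + 6 = 32 s.

32 s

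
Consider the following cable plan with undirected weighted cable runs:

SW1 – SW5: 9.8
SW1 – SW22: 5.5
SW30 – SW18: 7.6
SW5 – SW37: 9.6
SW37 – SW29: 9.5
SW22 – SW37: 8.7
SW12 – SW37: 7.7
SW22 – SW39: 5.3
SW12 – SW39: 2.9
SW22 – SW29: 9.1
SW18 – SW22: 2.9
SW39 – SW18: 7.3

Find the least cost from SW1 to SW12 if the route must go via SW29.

Best SW1 to SW29: SW1 → SW22 → SW29 costing 14.6
Best SW29 to SW12: SW29 → SW37 → SW12 costing 17.2
Total via SW29: 14.6 + 17.2 = 31.8.

31.8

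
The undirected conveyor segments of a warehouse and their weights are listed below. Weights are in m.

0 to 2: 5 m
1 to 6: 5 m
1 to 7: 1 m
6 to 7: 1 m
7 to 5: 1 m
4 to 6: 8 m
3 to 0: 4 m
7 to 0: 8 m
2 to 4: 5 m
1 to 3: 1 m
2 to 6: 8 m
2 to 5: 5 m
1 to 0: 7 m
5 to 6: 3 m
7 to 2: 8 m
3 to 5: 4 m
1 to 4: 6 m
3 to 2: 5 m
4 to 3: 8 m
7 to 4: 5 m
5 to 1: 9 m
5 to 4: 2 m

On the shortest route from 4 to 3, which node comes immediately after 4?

5

Compare a few routes:
4 - 5 - 7 - 1 - 3: 2+1+1+1 = 5
4 - 5 - 3: 2+4 = 6
4 - 7 - 1 - 3: 5+1+1 = 7
Cheapest is 4 - 5 - 7 - 1 - 3 at 5 m.
So from 4 the first move is to 5.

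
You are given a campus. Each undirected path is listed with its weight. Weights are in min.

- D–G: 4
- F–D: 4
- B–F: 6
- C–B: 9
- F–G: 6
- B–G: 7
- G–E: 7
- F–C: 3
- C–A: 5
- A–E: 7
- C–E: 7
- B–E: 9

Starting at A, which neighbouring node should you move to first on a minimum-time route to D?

Enumerating some paths:
A–C–F–D: 5+3+4 = 12
A–C–F–G–D: 5+3+6+4 = 18
The minimum is 12 min via A–C–F–D.
So from A the first move is to C.

C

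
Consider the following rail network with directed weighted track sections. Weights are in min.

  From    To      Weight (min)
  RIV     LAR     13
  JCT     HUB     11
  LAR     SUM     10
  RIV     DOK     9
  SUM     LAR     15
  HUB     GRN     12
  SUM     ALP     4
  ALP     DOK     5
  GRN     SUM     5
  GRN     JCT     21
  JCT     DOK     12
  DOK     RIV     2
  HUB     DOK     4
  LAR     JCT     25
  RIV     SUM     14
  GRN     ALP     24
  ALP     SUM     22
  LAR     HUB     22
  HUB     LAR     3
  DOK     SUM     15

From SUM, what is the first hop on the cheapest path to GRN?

Enumerating some paths:
SUM–ALP–DOK–RIV–LAR–HUB–GRN: 4+5+2+13+22+12 = 58
SUM–LAR–HUB–GRN: 15+22+12 = 49
SUM–ALP–DOK–RIV–LAR–JCT–HUB–GRN: 4+5+2+13+25+11+12 = 72
SUM–LAR–JCT–HUB–GRN: 15+25+11+12 = 63
Cheapest is SUM–LAR–HUB–GRN at 49 min.
So from SUM the first move is to LAR.

LAR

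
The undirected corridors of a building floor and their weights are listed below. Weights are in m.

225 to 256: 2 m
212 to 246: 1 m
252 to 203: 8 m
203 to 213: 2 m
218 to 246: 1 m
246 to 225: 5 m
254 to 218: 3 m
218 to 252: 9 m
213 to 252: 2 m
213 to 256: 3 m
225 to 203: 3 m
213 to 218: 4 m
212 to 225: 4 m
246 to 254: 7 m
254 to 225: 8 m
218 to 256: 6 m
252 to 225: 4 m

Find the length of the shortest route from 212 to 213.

6 m

Settle nodes by increasing distance from 212:
212: 0
246: 1  (via 212)
218: 2  (via 246)
225: 4  (via 212)
254: 5  (via 218)
213: 6  (via 218)
Shortest route: 212–246–218–213 = 6 m.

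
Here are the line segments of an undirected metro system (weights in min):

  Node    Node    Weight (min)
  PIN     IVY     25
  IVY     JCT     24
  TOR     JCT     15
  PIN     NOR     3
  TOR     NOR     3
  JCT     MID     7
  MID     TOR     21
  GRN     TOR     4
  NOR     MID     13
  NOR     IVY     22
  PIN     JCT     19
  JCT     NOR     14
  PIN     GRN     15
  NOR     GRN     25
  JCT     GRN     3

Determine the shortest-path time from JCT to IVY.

Enumerating some paths:
JCT → GRN → TOR → NOR → IVY: 3+4+3+22 = 32
JCT → IVY: 24 = 24
The minimum is 24 min via JCT → IVY.

24 min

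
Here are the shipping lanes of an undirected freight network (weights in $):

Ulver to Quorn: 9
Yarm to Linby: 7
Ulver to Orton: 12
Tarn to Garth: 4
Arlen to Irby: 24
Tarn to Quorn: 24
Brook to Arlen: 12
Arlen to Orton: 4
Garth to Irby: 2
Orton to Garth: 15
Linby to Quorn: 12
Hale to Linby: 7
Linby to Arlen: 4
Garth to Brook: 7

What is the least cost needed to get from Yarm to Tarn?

$34

Enumerating some paths:
Yarm - Linby - Arlen - Irby - Garth - Tarn: 7+4+24+2+4 = 41
Yarm - Linby - Arlen - Orton - Garth - Tarn: 7+4+4+15+4 = 34
Yarm - Linby - Quorn - Tarn: 7+12+24 = 43
The minimum is $34 via Yarm - Linby - Arlen - Orton - Garth - Tarn.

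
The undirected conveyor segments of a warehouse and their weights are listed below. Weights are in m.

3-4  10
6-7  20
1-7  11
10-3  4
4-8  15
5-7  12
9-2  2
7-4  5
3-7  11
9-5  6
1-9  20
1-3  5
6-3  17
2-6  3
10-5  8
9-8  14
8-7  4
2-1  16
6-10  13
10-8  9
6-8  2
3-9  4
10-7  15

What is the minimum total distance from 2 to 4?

Enumerating some paths:
2–6–8–7–4: 3+2+4+5 = 14
2–9–3–4: 2+4+10 = 16
2–6–8–4: 3+2+15 = 20
The minimum is 14 m via 2–6–8–7–4.

14 m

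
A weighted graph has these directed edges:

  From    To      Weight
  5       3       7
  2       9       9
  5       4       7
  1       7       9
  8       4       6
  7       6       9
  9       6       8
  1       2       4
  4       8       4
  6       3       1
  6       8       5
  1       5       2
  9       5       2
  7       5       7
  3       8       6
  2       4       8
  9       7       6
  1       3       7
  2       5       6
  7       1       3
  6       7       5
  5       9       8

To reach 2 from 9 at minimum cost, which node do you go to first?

7

Candidate routes:
9–7–1–2: 6+3+4 = 13
9–6–7–1–2: 8+5+3+4 = 20
The minimum is 13 via 9–7–1–2.
So from 9 the first move is to 7.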